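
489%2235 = 489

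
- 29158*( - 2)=58316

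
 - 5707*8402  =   - 47950214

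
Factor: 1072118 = 2^1*536059^1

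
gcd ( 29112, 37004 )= 4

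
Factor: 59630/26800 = 89/40 = 2^(-3)*5^( - 1 )*89^1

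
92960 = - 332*(  -  280)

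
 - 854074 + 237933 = -616141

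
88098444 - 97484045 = - 9385601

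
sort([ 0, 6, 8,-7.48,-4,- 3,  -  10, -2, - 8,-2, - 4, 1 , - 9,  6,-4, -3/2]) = [  -  10, - 9,-8, - 7.48 ,-4, - 4,-4,-3, - 2,-2, - 3/2,0,1,6,6, 8]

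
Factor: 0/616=0^1 = 0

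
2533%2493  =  40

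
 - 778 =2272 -3050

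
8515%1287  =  793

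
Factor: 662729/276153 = 3^ (-1)*131^1*5059^1*92051^( - 1) 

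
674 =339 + 335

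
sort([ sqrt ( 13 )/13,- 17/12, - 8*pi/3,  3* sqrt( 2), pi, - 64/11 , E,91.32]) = [ - 8 * pi/3 , -64/11, - 17/12, sqrt(13)/13, E,pi, 3*sqrt( 2 ) , 91.32] 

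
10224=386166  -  375942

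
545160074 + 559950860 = 1105110934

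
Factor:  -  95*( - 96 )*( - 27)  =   - 246240 =- 2^5*3^4*5^1*19^1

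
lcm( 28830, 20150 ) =1873950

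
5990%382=260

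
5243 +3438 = 8681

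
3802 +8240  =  12042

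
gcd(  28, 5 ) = 1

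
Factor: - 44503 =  - 191^1*233^1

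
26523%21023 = 5500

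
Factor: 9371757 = 3^1*727^1 *4297^1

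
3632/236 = 908/59 = 15.39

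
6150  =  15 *410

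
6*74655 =447930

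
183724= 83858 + 99866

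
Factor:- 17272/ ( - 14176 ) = 2^ ( - 2 )*17^1*127^1*443^(  -  1) = 2159/1772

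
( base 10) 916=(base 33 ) rp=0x394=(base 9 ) 1227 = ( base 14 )496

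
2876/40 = 71 + 9/10 = 71.90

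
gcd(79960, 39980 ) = 39980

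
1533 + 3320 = 4853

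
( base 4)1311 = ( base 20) 5h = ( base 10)117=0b1110101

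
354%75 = 54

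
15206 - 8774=6432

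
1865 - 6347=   -  4482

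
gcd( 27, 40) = 1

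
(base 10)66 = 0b1000010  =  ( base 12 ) 56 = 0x42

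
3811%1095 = 526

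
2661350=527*5050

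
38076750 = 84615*450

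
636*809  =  514524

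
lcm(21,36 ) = 252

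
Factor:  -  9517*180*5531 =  - 9474934860 = - 2^2*3^2*5^1*31^1*307^1*5531^1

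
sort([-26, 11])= [  -  26,11]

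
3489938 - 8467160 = - 4977222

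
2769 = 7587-4818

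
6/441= 2/147 = 0.01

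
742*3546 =2631132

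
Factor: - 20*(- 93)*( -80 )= -148800 = -2^6*3^1 * 5^2*31^1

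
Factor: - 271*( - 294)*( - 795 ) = -2^1*3^2* 5^1*7^2 * 53^1*271^1 = - 63340830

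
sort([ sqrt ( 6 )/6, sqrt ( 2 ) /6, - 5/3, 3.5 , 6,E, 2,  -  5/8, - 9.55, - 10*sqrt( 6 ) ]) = [- 10*sqrt(6 ), - 9.55 ,-5/3, - 5/8,sqrt(2 ) /6 , sqrt( 6 )/6, 2,E, 3.5, 6]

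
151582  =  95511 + 56071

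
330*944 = 311520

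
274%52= 14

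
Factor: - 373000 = -2^3 *5^3*373^1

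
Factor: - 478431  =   - 3^2*17^1*53^1 * 59^1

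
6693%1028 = 525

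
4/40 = 1/10 = 0.10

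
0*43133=0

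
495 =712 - 217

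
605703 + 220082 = 825785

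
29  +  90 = 119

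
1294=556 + 738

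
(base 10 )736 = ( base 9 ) 1007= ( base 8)1340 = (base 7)2101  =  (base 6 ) 3224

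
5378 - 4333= 1045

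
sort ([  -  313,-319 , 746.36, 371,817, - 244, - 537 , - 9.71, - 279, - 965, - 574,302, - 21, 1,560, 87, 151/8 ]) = [ - 965, - 574, - 537,-319, - 313,  -  279, - 244, - 21, - 9.71,1, 151/8, 87,  302, 371, 560, 746.36, 817]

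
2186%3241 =2186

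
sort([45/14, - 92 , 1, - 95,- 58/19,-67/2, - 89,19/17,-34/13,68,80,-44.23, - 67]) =[-95, - 92, - 89,-67, - 44.23,  -  67/2, - 58/19 ,-34/13, 1,19/17, 45/14,68,80]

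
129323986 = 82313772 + 47010214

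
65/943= 65/943 = 0.07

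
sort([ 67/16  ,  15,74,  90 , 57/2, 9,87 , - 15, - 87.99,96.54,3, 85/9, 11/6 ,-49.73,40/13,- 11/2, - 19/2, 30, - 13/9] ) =[ - 87.99 , - 49.73 , - 15,-19/2, - 11/2, - 13/9,11/6, 3, 40/13,67/16, 9, 85/9, 15,  57/2, 30,74,  87, 90,96.54] 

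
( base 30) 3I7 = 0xCAF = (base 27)4C7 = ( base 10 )3247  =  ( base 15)E67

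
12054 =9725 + 2329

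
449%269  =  180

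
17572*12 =210864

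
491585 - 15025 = 476560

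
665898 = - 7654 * ( - 87 )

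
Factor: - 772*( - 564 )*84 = 2^6*3^2 * 7^1*47^1 * 193^1 = 36574272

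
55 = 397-342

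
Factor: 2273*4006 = 9105638 = 2^1*2003^1*2273^1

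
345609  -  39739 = 305870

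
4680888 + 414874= 5095762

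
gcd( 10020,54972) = 12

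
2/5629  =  2/5629 =0.00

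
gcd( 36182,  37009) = 1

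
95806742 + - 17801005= 78005737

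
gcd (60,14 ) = 2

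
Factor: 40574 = 2^1*20287^1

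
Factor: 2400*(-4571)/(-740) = 548520/37 = 2^3*3^1 * 5^1*7^1*  37^( -1)*653^1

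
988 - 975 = 13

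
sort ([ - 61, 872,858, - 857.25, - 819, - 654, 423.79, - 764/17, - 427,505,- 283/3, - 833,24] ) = [ - 857.25, - 833, - 819, - 654,-427,-283/3, - 61, - 764/17,  24, 423.79,  505, 858, 872]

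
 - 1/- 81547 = 1/81547 = 0.00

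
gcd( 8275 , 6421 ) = 1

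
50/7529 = 50/7529 = 0.01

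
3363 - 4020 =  - 657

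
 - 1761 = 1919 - 3680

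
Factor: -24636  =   - 2^2* 3^1*2053^1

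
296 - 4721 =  - 4425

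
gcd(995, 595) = 5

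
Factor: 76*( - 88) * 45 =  - 2^5 * 3^2 * 5^1* 11^1*19^1 = -300960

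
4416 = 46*96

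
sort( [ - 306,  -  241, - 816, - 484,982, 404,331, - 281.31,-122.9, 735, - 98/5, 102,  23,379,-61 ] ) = [-816,-484, - 306,  -  281.31,-241,- 122.9, -61, - 98/5 , 23,102, 331,379,  404,735,982 ]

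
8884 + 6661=15545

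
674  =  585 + 89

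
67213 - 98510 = - 31297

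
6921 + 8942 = 15863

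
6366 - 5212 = 1154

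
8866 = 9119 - 253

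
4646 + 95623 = 100269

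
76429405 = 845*90449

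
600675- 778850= - 178175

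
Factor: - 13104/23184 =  - 13^1*23^(  -  1) = -13/23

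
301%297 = 4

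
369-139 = 230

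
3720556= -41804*(  -  89)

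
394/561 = 394/561= 0.70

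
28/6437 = 28/6437 = 0.00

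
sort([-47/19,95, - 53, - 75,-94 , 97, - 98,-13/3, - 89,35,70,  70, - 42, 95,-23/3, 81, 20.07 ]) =[ - 98,  -  94 , - 89,  -  75 , - 53 ,  -  42, - 23/3,  -  13/3, - 47/19 , 20.07,35, 70, 70 , 81 , 95, 95,97 ]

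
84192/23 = 84192/23= 3660.52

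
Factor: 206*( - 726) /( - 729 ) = 49852/243 =2^2*3^( - 5 )*11^2*103^1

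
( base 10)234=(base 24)9I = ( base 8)352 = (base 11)1A3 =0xEA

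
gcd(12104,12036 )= 68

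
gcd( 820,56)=4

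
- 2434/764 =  - 4 + 311/382 = - 3.19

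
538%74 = 20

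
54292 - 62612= -8320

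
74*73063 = 5406662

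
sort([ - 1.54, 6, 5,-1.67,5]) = [-1.67, - 1.54, 5,5,6]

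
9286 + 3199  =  12485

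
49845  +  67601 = 117446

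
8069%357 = 215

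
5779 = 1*5779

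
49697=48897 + 800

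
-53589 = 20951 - 74540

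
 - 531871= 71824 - 603695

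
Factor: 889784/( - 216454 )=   -  63556/15461 = - 2^2*15461^(-1 )*15889^1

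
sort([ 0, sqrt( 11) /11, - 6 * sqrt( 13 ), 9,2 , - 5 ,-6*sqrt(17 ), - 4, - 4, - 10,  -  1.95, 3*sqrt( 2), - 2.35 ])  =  [-6*sqrt( 17) , - 6*sqrt( 13), - 10, - 5, - 4 , - 4, -2.35, - 1.95,0,sqrt (11)/11,2,3*sqrt (2),9 ] 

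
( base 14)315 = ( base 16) 25f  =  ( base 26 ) N9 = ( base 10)607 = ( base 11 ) 502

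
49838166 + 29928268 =79766434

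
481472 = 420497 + 60975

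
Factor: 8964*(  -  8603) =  - 2^2*3^3 * 7^1*83^1*1229^1= - 77117292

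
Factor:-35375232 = -2^7*3^1*17^1*5419^1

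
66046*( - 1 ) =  - 66046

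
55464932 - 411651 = 55053281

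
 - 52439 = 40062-92501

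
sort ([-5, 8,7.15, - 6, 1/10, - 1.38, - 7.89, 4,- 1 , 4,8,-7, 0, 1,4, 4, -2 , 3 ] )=[ - 7.89, - 7, - 6, -5,-2, - 1.38, - 1 , 0, 1/10,1, 3,  4,4 , 4,4,7.15,  8 , 8]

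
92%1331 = 92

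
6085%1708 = 961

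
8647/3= 2882 +1/3= 2882.33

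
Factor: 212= 2^2*53^1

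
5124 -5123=1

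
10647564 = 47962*222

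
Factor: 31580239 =31580239^1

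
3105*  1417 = 4399785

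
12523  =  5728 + 6795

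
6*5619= 33714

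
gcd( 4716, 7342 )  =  2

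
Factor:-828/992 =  - 207/248 = - 2^(- 3 )*3^2*23^1*31^( - 1)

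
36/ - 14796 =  - 1/411=- 0.00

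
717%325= 67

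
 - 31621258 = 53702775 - 85324033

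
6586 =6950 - 364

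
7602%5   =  2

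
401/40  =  10 + 1/40 = 10.03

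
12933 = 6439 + 6494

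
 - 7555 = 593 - 8148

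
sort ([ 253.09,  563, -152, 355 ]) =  [ - 152,253.09,355, 563]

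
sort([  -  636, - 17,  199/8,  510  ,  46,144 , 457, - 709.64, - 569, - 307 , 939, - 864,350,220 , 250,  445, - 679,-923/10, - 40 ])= [-864, - 709.64, - 679,-636,-569,-307,  -  923/10, - 40, -17,199/8,  46,  144,  220,250,  350, 445,457,  510, 939]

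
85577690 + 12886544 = 98464234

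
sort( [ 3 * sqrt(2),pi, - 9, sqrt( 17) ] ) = [ -9,pi,sqrt( 17 ), 3 * sqrt( 2 )]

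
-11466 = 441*( - 26)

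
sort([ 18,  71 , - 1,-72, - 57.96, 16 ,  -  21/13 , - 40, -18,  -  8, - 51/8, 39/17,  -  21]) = [ - 72,-57.96, - 40, - 21,-18 ,-8, - 51/8, - 21/13, - 1,39/17,16, 18,71]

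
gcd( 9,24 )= 3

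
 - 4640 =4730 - 9370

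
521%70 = 31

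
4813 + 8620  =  13433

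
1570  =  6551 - 4981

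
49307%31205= 18102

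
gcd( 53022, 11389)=1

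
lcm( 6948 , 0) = 0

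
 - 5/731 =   -  5/731 = -0.01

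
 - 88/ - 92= 22/23= 0.96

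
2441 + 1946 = 4387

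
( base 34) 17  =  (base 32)19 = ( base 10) 41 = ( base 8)51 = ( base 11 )38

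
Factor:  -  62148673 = - 62148673^1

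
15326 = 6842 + 8484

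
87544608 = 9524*9192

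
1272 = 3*424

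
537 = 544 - 7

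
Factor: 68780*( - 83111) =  - 2^2*5^1*7^1 * 19^1*31^1*181^1*383^1 = - 5716374580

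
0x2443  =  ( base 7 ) 36031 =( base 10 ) 9283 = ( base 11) 6a7a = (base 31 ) 9ke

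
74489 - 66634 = 7855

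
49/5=49/5= 9.80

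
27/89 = 27/89 = 0.30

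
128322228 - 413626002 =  - 285303774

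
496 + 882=1378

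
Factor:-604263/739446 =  - 201421/246482 =- 2^(  -  1)*11^1*251^( -1)*491^ ( - 1 )*18311^1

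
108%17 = 6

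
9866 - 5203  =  4663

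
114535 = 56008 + 58527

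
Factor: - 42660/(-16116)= 3^2*5^1*17^( - 1 ) = 45/17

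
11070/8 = 1383 + 3/4 = 1383.75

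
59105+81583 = 140688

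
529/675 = 529/675 = 0.78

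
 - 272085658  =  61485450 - 333571108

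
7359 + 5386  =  12745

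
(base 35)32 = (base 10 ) 107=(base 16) 6B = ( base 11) 98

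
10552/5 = 10552/5 =2110.40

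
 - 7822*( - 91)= 711802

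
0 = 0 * 5300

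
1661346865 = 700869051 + 960477814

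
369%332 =37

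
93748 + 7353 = 101101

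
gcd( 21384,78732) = 972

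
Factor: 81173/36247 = 67^( - 1)*541^( - 1)*81173^1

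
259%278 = 259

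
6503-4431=2072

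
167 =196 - 29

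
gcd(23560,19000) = 760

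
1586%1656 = 1586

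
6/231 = 2/77  =  0.03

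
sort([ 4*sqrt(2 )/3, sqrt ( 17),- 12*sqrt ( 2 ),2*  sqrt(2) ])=[  -  12*sqrt(2),  4*sqrt(2)/3, 2*sqrt(2 ),sqrt(17)] 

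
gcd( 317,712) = 1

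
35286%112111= 35286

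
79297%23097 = 10006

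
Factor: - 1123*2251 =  - 2527873 = -  1123^1*  2251^1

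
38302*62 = 2374724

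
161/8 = 20+1/8 = 20.12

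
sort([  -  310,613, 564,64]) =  [ - 310, 64,564, 613 ]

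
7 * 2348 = 16436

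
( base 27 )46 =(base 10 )114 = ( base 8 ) 162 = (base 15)79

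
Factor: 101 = 101^1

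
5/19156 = 5/19156  =  0.00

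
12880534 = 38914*331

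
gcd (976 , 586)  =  2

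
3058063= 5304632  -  2246569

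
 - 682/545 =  - 682/545 =- 1.25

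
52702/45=1171 + 7/45 =1171.16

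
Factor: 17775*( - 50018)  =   - 889069950  =  -2^1 * 3^2*5^2*79^1*89^1 *281^1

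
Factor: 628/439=2^2*157^1*439^( - 1 ) 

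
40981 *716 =29342396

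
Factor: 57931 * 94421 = 19^1 * 3049^1*94421^1 = 5469902951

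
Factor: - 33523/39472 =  - 2^( - 4)*7^1*2467^( - 1)*4789^1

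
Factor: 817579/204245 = 5^( - 1)*7^1 * 40849^(- 1)*116797^1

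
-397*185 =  - 73445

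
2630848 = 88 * 29896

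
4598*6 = 27588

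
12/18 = 2/3  =  0.67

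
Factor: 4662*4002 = 18657324 = 2^2*3^3*7^1 * 23^1*29^1*37^1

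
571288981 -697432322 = - 126143341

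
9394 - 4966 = 4428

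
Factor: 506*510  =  258060 = 2^2*3^1*5^1*11^1*17^1*23^1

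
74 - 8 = 66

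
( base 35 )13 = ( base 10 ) 38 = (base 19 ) 20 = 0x26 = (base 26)1c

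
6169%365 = 329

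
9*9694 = 87246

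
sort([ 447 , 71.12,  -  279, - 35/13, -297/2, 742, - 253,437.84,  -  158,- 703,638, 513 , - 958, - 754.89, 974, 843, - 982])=[  -  982, - 958, - 754.89, - 703, - 279,-253, -158, - 297/2, - 35/13, 71.12, 437.84,447,  513, 638, 742, 843,974 ] 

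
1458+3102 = 4560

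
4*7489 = 29956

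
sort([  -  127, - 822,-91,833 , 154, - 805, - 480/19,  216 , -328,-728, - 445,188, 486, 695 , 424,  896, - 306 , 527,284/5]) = [-822, - 805, - 728, - 445, - 328,-306 , - 127, - 91, - 480/19, 284/5, 154,188,  216,  424,486,527, 695 , 833,896]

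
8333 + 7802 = 16135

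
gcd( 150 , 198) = 6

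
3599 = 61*59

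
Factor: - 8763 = - 3^1*23^1 *127^1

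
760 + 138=898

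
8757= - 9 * ( - 973)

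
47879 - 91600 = -43721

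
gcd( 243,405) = 81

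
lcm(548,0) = 0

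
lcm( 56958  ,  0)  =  0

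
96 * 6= 576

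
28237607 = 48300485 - 20062878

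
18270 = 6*3045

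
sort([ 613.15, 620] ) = [ 613.15, 620] 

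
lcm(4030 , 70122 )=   350610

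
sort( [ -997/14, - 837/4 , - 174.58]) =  [ - 837/4, - 174.58, - 997/14 ]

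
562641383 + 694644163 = 1257285546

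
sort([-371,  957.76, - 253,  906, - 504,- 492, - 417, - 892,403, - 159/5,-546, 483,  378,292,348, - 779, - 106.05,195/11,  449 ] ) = [ - 892, - 779  , - 546,-504,  -  492, - 417, - 371,-253, - 106.05, - 159/5,195/11,292, 348,378, 403, 449,483,906,957.76 ]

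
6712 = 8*839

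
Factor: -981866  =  -2^1*  199^1*2467^1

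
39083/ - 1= - 39083/1 = - 39083.00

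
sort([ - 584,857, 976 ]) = [ - 584, 857, 976 ]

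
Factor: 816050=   2^1* 5^2*19^1*859^1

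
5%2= 1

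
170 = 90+80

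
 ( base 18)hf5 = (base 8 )13227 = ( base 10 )5783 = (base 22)bkj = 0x1697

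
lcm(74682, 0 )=0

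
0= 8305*0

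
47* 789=37083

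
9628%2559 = 1951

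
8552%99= 38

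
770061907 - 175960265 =594101642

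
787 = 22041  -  21254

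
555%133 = 23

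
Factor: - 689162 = - 2^1*37^1*67^1*139^1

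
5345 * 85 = 454325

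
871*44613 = 38857923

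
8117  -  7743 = 374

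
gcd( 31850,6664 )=98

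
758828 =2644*287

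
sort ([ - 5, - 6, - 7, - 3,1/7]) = [  -  7 ,- 6, - 5,  -  3, 1/7] 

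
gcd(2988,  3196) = 4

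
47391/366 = 15797/122 = 129.48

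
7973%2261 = 1190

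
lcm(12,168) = 168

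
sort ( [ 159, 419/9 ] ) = [ 419/9,159 ]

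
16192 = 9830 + 6362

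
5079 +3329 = 8408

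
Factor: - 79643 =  - 73^1  *  1091^1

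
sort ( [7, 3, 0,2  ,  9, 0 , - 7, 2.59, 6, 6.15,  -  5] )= [ - 7,- 5,0, 0,2,  2.59,3, 6,6.15,7 , 9] 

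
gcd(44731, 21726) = 1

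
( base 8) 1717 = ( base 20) 28f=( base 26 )1BD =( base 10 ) 975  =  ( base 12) 693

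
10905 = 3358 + 7547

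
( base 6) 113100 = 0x261c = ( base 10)9756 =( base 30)ap6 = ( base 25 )FF6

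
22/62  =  11/31 =0.35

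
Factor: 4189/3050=2^( - 1) * 5^(  -  2) * 59^1  *61^(  -  1 ) * 71^1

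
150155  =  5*30031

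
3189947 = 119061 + 3070886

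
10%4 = 2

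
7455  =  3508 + 3947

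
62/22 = 31/11 = 2.82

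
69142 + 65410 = 134552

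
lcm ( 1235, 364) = 34580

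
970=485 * 2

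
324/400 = 81/100 = 0.81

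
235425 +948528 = 1183953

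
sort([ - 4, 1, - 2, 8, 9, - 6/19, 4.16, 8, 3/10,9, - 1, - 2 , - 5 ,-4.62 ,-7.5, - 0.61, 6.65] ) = [-7.5,  -  5, - 4.62,-4, - 2 , - 2,-1, - 0.61, - 6/19, 3/10, 1, 4.16 , 6.65, 8,  8, 9,9]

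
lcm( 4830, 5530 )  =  381570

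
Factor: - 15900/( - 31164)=25/49 = 5^2 *7^( - 2 ) 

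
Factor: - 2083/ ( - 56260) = 2^(-2)*5^( - 1) * 29^( - 1 )*97^(  -  1)*2083^1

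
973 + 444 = 1417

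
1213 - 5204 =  - 3991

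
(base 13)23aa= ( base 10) 5041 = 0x13B1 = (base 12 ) 2B01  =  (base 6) 35201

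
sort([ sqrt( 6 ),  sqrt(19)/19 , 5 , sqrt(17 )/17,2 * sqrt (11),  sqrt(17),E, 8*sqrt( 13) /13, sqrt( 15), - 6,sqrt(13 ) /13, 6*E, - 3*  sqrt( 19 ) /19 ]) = [ - 6 , - 3*sqrt( 19) /19,  sqrt(19)/19, sqrt ( 17 ) /17, sqrt(13) /13, 8*sqrt( 13)/13,sqrt( 6 ),E, sqrt (15),  sqrt (17 ),5 , 2 * sqrt (11 ), 6* E ]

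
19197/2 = 19197/2=9598.50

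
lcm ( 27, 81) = 81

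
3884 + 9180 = 13064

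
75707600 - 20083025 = 55624575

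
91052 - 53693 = 37359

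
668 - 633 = 35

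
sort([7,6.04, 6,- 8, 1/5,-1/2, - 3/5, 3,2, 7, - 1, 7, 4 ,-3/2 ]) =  [ - 8,-3/2,-1, - 3/5,-1/2, 1/5, 2, 3,4,6,6.04, 7, 7, 7 ]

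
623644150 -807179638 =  - 183535488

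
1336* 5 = 6680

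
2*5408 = 10816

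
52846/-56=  - 26423/28=- 943.68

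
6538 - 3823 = 2715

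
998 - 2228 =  - 1230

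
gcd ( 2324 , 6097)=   7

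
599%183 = 50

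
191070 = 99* 1930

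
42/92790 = 7/15465 = 0.00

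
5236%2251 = 734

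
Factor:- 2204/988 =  - 13^(-1 )*29^1 = -29/13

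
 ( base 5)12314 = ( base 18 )2h5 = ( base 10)959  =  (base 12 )67B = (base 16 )3bf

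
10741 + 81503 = 92244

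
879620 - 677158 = 202462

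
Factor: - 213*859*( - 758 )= 2^1 *3^1 * 71^1*379^1*859^1 =138688986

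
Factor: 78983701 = 223^1*337^1*1051^1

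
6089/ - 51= - 6089/51=- 119.39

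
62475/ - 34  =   - 1838 + 1/2 = - 1837.50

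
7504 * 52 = 390208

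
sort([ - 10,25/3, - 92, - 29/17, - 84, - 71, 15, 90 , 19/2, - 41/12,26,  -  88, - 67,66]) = [ - 92 , - 88, - 84,  -  71, -67, -10, - 41/12, - 29/17,25/3,19/2, 15 , 26, 66, 90 ]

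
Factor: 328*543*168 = 29921472 = 2^6 * 3^2  *7^1 *41^1*181^1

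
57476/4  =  14369 =14369.00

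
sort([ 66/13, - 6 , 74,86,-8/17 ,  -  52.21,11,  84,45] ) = [-52.21, - 6, - 8/17, 66/13,11,45, 74,84,  86]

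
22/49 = 22/49 = 0.45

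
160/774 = 80/387 = 0.21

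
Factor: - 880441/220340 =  - 2^( - 2)*5^(-1)*19^1*23^(-1)*149^1 * 311^1 * 479^( - 1)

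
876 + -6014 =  - 5138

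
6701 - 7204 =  - 503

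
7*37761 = 264327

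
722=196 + 526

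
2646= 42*63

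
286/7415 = 286/7415 = 0.04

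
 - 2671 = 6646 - 9317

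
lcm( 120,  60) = 120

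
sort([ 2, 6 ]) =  [2, 6 ] 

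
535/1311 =535/1311=0.41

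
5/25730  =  1/5146 =0.00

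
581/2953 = 581/2953= 0.20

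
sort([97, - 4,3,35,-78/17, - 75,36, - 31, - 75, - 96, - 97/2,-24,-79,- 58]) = [ - 96, - 79,  -  75 , - 75, - 58,  -  97/2,-31, - 24, - 78/17, - 4, 3, 35, 36,97 ]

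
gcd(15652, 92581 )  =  1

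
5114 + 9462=14576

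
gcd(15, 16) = 1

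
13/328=13/328=0.04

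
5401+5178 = 10579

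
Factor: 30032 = 2^4 * 1877^1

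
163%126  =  37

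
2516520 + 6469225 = 8985745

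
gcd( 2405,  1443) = 481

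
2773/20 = 2773/20=138.65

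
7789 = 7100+689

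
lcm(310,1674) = 8370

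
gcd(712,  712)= 712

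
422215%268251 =153964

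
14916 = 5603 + 9313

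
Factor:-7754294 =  - 2^1 * 1549^1*2503^1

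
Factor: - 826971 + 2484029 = 1657058 = 2^1*13^1*17^1*23^1*163^1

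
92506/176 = 46253/88  =  525.60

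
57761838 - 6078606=51683232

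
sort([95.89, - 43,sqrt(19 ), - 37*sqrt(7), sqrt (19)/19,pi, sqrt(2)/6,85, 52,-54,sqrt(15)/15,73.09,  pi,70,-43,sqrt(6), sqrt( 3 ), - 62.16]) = [-37*sqrt ( 7 ),-62.16, -54 , - 43,-43,sqrt( 19 )/19,sqrt( 2 ) /6,sqrt(15) /15,sqrt(3), sqrt(6),pi , pi,sqrt( 19),52, 70,73.09,85,95.89 ] 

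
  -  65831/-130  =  506 + 51/130=506.39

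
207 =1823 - 1616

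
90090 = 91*990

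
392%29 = 15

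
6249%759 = 177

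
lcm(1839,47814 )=47814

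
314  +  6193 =6507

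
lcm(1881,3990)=131670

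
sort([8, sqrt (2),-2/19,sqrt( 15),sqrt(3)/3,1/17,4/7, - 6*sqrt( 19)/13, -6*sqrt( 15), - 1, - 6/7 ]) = [-6*sqrt( 15), - 6*sqrt (19)/13,-1, - 6/7, - 2/19, 1/17 , 4/7,sqrt(3)/3,sqrt( 2 ),sqrt(15 ),8 ] 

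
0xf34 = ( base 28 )4r0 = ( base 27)594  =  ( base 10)3892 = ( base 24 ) 6i4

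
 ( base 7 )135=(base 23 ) 36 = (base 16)4B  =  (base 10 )75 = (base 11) 69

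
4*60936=243744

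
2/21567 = 2/21567=0.00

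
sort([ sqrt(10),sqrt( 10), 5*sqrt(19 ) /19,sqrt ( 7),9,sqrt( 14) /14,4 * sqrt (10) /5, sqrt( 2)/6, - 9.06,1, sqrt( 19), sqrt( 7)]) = [ - 9.06 , sqrt(2)/6, sqrt(14 )/14, 1,5 * sqrt( 19) /19,  4*sqrt(10)/5,sqrt( 7),  sqrt( 7 ),sqrt( 10 ), sqrt( 10 ), sqrt(19), 9 ] 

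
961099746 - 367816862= 593282884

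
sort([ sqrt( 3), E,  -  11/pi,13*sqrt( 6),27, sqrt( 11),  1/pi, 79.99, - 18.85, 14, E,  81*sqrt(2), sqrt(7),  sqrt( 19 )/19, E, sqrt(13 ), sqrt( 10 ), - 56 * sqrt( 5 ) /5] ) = [ - 56*sqrt( 5 ) /5,  -  18.85,- 11/pi, sqrt(19)/19, 1/pi,sqrt( 3), sqrt (7), E,E, E,sqrt ( 10), sqrt(11), sqrt( 13 ), 14, 27, 13*sqrt( 6), 79.99, 81 * sqrt(2 )] 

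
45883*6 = 275298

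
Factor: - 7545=- 3^1*5^1*503^1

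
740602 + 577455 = 1318057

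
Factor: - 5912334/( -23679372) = 985389/3946562 =2^( - 1) *3^1 * 23^1*14281^1*1973281^( - 1 ) 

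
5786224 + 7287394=13073618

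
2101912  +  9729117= 11831029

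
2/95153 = 2/95153 = 0.00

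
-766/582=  - 2 + 199/291  =  - 1.32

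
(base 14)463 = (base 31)S3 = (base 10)871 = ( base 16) 367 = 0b1101100111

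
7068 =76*93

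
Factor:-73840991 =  -7^2*1506959^1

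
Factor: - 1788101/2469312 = -2^( - 6 )*3^ ( - 3)*7^1* 1429^( - 1) * 255443^1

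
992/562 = 1 + 215/281 = 1.77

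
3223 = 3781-558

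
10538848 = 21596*488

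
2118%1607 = 511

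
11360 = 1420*8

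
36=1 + 35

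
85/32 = 85/32=2.66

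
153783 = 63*2441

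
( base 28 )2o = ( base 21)3h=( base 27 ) 2q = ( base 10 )80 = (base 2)1010000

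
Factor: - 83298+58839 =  - 24459= - 3^1 * 31^1 * 263^1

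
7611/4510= 1 + 3101/4510 = 1.69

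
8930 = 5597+3333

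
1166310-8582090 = - 7415780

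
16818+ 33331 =50149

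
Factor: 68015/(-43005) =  - 3^( - 1 )*47^(-1)*223^1= - 223/141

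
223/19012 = 223/19012 = 0.01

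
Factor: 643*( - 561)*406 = - 2^1*3^1*7^1 * 11^1*17^1  *  29^1 * 643^1 = - 146453538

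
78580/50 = 1571 + 3/5=1571.60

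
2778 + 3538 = 6316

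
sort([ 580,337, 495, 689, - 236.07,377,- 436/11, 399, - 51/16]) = [ - 236.07, - 436/11,- 51/16,337, 377, 399,  495 , 580, 689]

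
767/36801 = 767/36801 = 0.02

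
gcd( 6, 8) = 2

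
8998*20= 179960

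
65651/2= 65651/2=32825.50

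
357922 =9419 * 38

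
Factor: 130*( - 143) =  - 2^1 * 5^1*11^1*13^2  =  - 18590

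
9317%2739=1100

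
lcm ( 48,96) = 96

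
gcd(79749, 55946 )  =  1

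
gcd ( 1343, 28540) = 1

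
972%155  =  42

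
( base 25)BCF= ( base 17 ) 17EG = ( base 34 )67G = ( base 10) 7190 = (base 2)1110000010110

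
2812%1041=730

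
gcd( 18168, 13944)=24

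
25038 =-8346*( - 3 )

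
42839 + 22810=65649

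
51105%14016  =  9057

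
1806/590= 3 + 18/295=3.06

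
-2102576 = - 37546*56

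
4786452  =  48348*99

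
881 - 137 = 744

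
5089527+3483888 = 8573415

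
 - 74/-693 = 74/693 = 0.11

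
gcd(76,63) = 1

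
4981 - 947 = 4034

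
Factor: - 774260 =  - 2^2*5^1 * 38713^1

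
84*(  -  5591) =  - 469644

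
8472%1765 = 1412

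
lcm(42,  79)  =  3318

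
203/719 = 203/719 = 0.28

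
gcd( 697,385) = 1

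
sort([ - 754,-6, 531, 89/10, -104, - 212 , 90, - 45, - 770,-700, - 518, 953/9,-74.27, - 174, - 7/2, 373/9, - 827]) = [ - 827,-770, - 754, - 700, - 518, - 212, - 174, - 104, - 74.27, - 45, - 6, - 7/2, 89/10, 373/9, 90,953/9,531]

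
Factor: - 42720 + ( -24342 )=-2^1*3^1*11177^1 = -67062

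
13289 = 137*97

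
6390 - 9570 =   -  3180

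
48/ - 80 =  - 3/5 = - 0.60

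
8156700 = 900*9063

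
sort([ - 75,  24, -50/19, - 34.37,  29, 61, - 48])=[  -  75,- 48, - 34.37, - 50/19, 24,29, 61] 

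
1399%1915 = 1399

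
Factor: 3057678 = 2^1*3^2*13^1*73^1*179^1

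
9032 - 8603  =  429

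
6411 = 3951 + 2460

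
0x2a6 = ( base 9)833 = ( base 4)22212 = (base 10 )678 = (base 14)366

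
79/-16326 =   -  79/16326= -0.00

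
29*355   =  10295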